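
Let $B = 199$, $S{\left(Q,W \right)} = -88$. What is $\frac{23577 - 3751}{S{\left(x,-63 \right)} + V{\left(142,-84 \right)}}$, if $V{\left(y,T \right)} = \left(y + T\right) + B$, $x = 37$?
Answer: $\frac{19826}{169} \approx 117.31$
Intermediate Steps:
$V{\left(y,T \right)} = 199 + T + y$ ($V{\left(y,T \right)} = \left(y + T\right) + 199 = \left(T + y\right) + 199 = 199 + T + y$)
$\frac{23577 - 3751}{S{\left(x,-63 \right)} + V{\left(142,-84 \right)}} = \frac{23577 - 3751}{-88 + \left(199 - 84 + 142\right)} = \frac{19826}{-88 + 257} = \frac{19826}{169}$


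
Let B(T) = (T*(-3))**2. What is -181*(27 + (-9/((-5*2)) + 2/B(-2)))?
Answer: -227698/45 ≈ -5060.0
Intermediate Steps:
B(T) = 9*T**2 (B(T) = (-3*T)**2 = 9*T**2)
-181*(27 + (-9/((-5*2)) + 2/B(-2))) = -181*(27 + (-9/((-5*2)) + 2/((9*(-2)**2)))) = -181*(27 + (-9/(-10) + 2/((9*4)))) = -181*(27 + (-9*(-1/10) + 2/36)) = -181*(27 + (9/10 + 2*(1/36))) = -181*(27 + (9/10 + 1/18)) = -181*(27 + 43/45) = -181*1258/45 = -227698/45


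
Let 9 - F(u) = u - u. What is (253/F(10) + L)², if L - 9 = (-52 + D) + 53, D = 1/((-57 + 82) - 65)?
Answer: 187991521/129600 ≈ 1450.6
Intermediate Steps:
D = -1/40 (D = 1/(25 - 65) = 1/(-40) = -1/40 ≈ -0.025000)
F(u) = 9 (F(u) = 9 - (u - u) = 9 - 1*0 = 9 + 0 = 9)
L = 399/40 (L = 9 + ((-52 - 1/40) + 53) = 9 + (-2081/40 + 53) = 9 + 39/40 = 399/40 ≈ 9.9750)
(253/F(10) + L)² = (253/9 + 399/40)² = (13711/360)² = 187991521/129600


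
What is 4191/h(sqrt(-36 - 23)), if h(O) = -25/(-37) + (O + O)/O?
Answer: 4699/3 ≈ 1566.3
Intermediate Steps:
h(O) = 99/37 (h(O) = -25*(-1/37) + (2*O)/O = 25/37 + 2 = 99/37)
4191/h(sqrt(-36 - 23)) = 4191/(99/37) = 4191*(37/99) = 4699/3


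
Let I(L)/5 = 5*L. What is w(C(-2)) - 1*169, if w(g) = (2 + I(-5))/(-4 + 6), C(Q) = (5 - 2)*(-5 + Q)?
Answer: -461/2 ≈ -230.50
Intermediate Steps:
C(Q) = -15 + 3*Q (C(Q) = 3*(-5 + Q) = -15 + 3*Q)
I(L) = 25*L (I(L) = 5*(5*L) = 25*L)
w(g) = -123/2 (w(g) = (2 + 25*(-5))/(-4 + 6) = (2 - 125)/2 = -123*½ = -123/2)
w(C(-2)) - 1*169 = -123/2 - 1*169 = -123/2 - 169 = -461/2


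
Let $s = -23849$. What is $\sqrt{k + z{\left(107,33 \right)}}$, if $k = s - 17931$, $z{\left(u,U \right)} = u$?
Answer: $i \sqrt{41673} \approx 204.14 i$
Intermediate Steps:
$k = -41780$ ($k = -23849 - 17931 = -41780$)
$\sqrt{k + z{\left(107,33 \right)}} = \sqrt{-41780 + 107} = \sqrt{-41673} = i \sqrt{41673}$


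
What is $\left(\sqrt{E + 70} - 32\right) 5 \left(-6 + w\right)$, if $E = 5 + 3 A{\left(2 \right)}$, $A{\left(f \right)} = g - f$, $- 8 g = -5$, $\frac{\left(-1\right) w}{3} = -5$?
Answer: $-1440 + \frac{405 \sqrt{14}}{4} \approx -1061.2$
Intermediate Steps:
$w = 15$ ($w = \left(-3\right) \left(-5\right) = 15$)
$g = \frac{5}{8}$ ($g = \left(- \frac{1}{8}\right) \left(-5\right) = \frac{5}{8} \approx 0.625$)
$A{\left(f \right)} = \frac{5}{8} - f$
$E = \frac{7}{8}$ ($E = 5 + 3 \left(\frac{5}{8} - 2\right) = 5 + 3 \left(- \frac{11}{8}\right) = 5 - \frac{33}{8} = \frac{7}{8} \approx 0.875$)
$\left(\sqrt{E + 70} - 32\right) 5 \left(-6 + w\right) = \left(\sqrt{\frac{7}{8} + 70} - 32\right) 5 \left(-6 + 15\right) = \left(\sqrt{\frac{567}{8}} - 32\right) 5 \cdot 9 = \left(\frac{9 \sqrt{14}}{4} - 32\right) 45 = \left(-32 + \frac{9 \sqrt{14}}{4}\right) 45 = -1440 + \frac{405 \sqrt{14}}{4}$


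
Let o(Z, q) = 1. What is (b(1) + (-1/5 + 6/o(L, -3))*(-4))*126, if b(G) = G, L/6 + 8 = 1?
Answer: -13986/5 ≈ -2797.2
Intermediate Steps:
L = -42 (L = -48 + 6*1 = -48 + 6 = -42)
(b(1) + (-1/5 + 6/o(L, -3))*(-4))*126 = (1 + (-1/5 + 6/1)*(-4))*126 = (1 + (-1*1/5 + 6*1)*(-4))*126 = (1 + (-1/5 + 6)*(-4))*126 = (1 + (29/5)*(-4))*126 = (1 - 116/5)*126 = -111/5*126 = -13986/5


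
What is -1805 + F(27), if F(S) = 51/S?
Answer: -16228/9 ≈ -1803.1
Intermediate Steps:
-1805 + F(27) = -1805 + 51/27 = -1805 + 51*(1/27) = -1805 + 17/9 = -16228/9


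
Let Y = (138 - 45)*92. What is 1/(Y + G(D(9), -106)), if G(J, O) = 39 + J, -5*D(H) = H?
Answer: 5/42966 ≈ 0.00011637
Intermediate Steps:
D(H) = -H/5
Y = 8556 (Y = 93*92 = 8556)
1/(Y + G(D(9), -106)) = 1/(8556 + (39 - ⅕*9)) = 1/(8556 + (39 - 9/5)) = 1/(8556 + 186/5) = 1/(42966/5) = 5/42966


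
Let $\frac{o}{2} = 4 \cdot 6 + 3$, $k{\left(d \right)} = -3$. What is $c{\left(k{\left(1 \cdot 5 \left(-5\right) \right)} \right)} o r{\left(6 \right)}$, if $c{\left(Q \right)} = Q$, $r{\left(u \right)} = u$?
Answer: $-972$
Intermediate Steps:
$o = 54$ ($o = 2 \left(4 \cdot 6 + 3\right) = 2 \left(24 + 3\right) = 2 \cdot 27 = 54$)
$c{\left(k{\left(1 \cdot 5 \left(-5\right) \right)} \right)} o r{\left(6 \right)} = \left(-3\right) 54 \cdot 6 = \left(-162\right) 6 = -972$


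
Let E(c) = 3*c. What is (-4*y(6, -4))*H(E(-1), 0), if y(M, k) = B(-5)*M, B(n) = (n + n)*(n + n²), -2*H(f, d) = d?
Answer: 0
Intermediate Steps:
H(f, d) = -d/2
B(n) = 2*n*(n + n²) (B(n) = (2*n)*(n + n²) = 2*n*(n + n²))
y(M, k) = -200*M (y(M, k) = (2*(-5)²*(1 - 5))*M = (2*25*(-4))*M = -200*M)
(-4*y(6, -4))*H(E(-1), 0) = (-(-800)*6)*(-½*0) = -4*(-1200)*0 = 4800*0 = 0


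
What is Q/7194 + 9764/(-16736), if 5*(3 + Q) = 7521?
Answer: -9399611/25083080 ≈ -0.37474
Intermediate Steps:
Q = 7506/5 (Q = -3 + (1/5)*7521 = -3 + 7521/5 = 7506/5 ≈ 1501.2)
Q/7194 + 9764/(-16736) = (7506/5)/7194 + 9764/(-16736) = (7506/5)*(1/7194) + 9764*(-1/16736) = 1251/5995 - 2441/4184 = -9399611/25083080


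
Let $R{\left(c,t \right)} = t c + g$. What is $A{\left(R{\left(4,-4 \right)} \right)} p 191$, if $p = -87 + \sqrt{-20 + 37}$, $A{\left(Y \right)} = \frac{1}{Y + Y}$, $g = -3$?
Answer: $\frac{16617}{38} - \frac{191 \sqrt{17}}{38} \approx 416.57$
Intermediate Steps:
$R{\left(c,t \right)} = -3 + c t$ ($R{\left(c,t \right)} = t c - 3 = c t - 3 = -3 + c t$)
$A{\left(Y \right)} = \frac{1}{2 Y}$
$p = -87 + \sqrt{17} \approx -82.877$
$A{\left(R{\left(4,-4 \right)} \right)} p 191 = \frac{1}{2 \left(-3 + 4 \left(-4\right)\right)} \left(-87 + \sqrt{17}\right) 191 = \frac{1}{2 \left(-3 - 16\right)} \left(-87 + \sqrt{17}\right) 191 = \frac{1}{2 \left(-19\right)} \left(-87 + \sqrt{17}\right) 191 = \frac{1}{2} \left(- \frac{1}{19}\right) \left(-87 + \sqrt{17}\right) 191 = - \frac{-87 + \sqrt{17}}{38} \cdot 191 = \left(\frac{87}{38} - \frac{\sqrt{17}}{38}\right) 191 = \frac{16617}{38} - \frac{191 \sqrt{17}}{38}$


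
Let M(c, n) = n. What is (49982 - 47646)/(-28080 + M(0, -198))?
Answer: -1168/14139 ≈ -0.082608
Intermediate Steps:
(49982 - 47646)/(-28080 + M(0, -198)) = (49982 - 47646)/(-28080 - 198) = 2336/(-28278) = 2336*(-1/28278) = -1168/14139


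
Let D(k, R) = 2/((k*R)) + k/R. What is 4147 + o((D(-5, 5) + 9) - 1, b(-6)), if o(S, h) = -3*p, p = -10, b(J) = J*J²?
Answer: 4177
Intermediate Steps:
b(J) = J³
D(k, R) = k/R + 2/(R*k) (D(k, R) = 2/((R*k)) + k/R = 2*(1/(R*k)) + k/R = 2/(R*k) + k/R = k/R + 2/(R*k))
o(S, h) = 30 (o(S, h) = -3*(-10) = 30)
4147 + o((D(-5, 5) + 9) - 1, b(-6)) = 4147 + 30 = 4177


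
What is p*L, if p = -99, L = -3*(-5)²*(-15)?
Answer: -111375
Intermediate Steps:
L = 1125 (L = -3*25*(-15) = -75*(-15) = 1125)
p*L = -99*1125 = -111375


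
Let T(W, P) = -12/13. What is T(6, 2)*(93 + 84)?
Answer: -2124/13 ≈ -163.38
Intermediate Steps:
T(W, P) = -12/13 (T(W, P) = -12*1/13 = -12/13)
T(6, 2)*(93 + 84) = -12*(93 + 84)/13 = -12/13*177 = -2124/13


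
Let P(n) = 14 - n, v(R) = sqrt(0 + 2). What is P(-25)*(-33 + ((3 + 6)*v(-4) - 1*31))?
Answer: -2496 + 351*sqrt(2) ≈ -1999.6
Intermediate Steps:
v(R) = sqrt(2)
P(-25)*(-33 + ((3 + 6)*v(-4) - 1*31)) = (14 - 1*(-25))*(-33 + ((3 + 6)*sqrt(2) - 1*31)) = (14 + 25)*(-33 + (9*sqrt(2) - 31)) = 39*(-33 + (-31 + 9*sqrt(2))) = 39*(-64 + 9*sqrt(2)) = -2496 + 351*sqrt(2)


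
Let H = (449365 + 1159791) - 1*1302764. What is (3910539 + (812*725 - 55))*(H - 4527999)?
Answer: -18993786668688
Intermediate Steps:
H = 306392 (H = 1609156 - 1302764 = 306392)
(3910539 + (812*725 - 55))*(H - 4527999) = (3910539 + (812*725 - 55))*(306392 - 4527999) = (3910539 + (588700 - 55))*(-4221607) = (3910539 + 588645)*(-4221607) = 4499184*(-4221607) = -18993786668688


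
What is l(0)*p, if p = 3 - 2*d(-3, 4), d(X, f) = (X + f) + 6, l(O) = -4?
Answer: 44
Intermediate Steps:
d(X, f) = 6 + X + f
p = -11 (p = 3 - 2*(6 - 3 + 4) = 3 - 2*7 = 3 - 14 = -11)
l(0)*p = -4*(-11) = 44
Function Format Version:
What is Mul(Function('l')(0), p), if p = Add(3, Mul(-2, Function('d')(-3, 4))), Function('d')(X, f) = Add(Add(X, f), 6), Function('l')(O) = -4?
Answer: 44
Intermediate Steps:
Function('d')(X, f) = Add(6, X, f)
p = -11 (p = Add(3, Mul(-2, Add(6, -3, 4))) = Add(3, Mul(-2, 7)) = Add(3, -14) = -11)
Mul(Function('l')(0), p) = Mul(-4, -11) = 44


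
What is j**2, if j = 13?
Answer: 169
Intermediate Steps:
j**2 = 13**2 = 169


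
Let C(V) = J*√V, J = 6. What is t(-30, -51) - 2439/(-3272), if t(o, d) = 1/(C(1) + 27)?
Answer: 83759/107976 ≈ 0.77572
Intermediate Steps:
C(V) = 6*√V
t(o, d) = 1/33 (t(o, d) = 1/(6*√1 + 27) = 1/(6*1 + 27) = 1/(6 + 27) = 1/33)
t(-30, -51) - 2439/(-3272) = 1/33 - 2439/(-3272) = 1/33 - 2439*(-1)/3272 = 1/33 - 1*(-2439/3272) = 1/33 + 2439/3272 = 83759/107976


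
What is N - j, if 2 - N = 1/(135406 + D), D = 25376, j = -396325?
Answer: 63722247713/160782 ≈ 3.9633e+5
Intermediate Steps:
N = 321563/160782 (N = 2 - 1/(135406 + 25376) = 2 - 1/160782 = 321563/160782 ≈ 2.0000)
N - j = 321563/160782 - 1*(-396325) = 321563/160782 + 396325 = 63722247713/160782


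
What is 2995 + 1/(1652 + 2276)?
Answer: 11764361/3928 ≈ 2995.0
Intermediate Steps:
2995 + 1/(1652 + 2276) = 2995 + 1/3928 = 11764361/3928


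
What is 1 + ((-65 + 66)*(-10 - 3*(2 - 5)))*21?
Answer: -20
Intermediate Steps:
1 + ((-65 + 66)*(-10 - 3*(2 - 5)))*21 = 1 + (1*(-10 - 3*(-3)))*21 = 1 + (1*(-10 + 9))*21 = 1 + (1*(-1))*21 = 1 - 1*21 = 1 - 21 = -20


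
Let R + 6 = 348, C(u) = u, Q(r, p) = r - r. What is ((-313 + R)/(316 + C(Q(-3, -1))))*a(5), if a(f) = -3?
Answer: -87/316 ≈ -0.27532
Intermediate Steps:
Q(r, p) = 0
R = 342 (R = -6 + 348 = 342)
((-313 + R)/(316 + C(Q(-3, -1))))*a(5) = ((-313 + 342)/(316 + 0))*(-3) = (29/316)*(-3) = -87/316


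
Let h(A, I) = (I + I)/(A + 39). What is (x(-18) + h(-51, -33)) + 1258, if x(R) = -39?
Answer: 2449/2 ≈ 1224.5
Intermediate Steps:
h(A, I) = 2*I/(39 + A) (h(A, I) = (2*I)/(39 + A) = 2*I/(39 + A))
(x(-18) + h(-51, -33)) + 1258 = (-39 + 2*(-33)/(39 - 51)) + 1258 = (-39 + 2*(-33)/(-12)) + 1258 = (-39 + 2*(-33)*(-1/12)) + 1258 = (-39 + 11/2) + 1258 = -67/2 + 1258 = 2449/2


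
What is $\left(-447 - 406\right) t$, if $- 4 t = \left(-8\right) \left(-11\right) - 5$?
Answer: $\frac{70799}{4} \approx 17700.0$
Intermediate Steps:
$t = - \frac{83}{4}$ ($t = - \frac{\left(-8\right) \left(-11\right) - 5}{4} = - \frac{88 - 5}{4} = \left(- \frac{1}{4}\right) 83 = - \frac{83}{4} \approx -20.75$)
$\left(-447 - 406\right) t = \left(-447 - 406\right) \left(- \frac{83}{4}\right) = \left(-853\right) \left(- \frac{83}{4}\right) = \frac{70799}{4}$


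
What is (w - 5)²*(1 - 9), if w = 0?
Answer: -200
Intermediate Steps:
(w - 5)²*(1 - 9) = (0 - 5)²*(1 - 9) = (-5)²*(-8) = 25*(-8) = -200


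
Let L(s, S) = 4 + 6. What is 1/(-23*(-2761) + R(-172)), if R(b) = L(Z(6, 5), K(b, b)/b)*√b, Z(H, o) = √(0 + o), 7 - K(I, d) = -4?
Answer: 63503/4032648209 - 20*I*√43/4032648209 ≈ 1.5747e-5 - 3.2522e-8*I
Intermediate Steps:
K(I, d) = 11 (K(I, d) = 7 - 1*(-4) = 7 + 4 = 11)
Z(H, o) = √o
L(s, S) = 10
R(b) = 10*√b
1/(-23*(-2761) + R(-172)) = 1/(-23*(-2761) + 10*√(-172)) = 1/(63503 + 10*(2*I*√43)) = 1/(63503 + 20*I*√43)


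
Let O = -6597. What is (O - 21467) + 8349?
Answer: -19715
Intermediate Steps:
(O - 21467) + 8349 = (-6597 - 21467) + 8349 = -28064 + 8349 = -19715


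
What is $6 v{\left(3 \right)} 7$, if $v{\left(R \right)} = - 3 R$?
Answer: $-378$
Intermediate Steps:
$6 v{\left(3 \right)} 7 = 6 \left(\left(-3\right) 3\right) 7 = 6 \left(-9\right) 7 = \left(-54\right) 7 = -378$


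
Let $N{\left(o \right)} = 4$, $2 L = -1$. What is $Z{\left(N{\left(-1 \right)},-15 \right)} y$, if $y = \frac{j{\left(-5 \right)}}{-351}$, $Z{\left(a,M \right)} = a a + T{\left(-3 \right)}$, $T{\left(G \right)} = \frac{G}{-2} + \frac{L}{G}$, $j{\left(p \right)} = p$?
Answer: $\frac{265}{1053} \approx 0.25166$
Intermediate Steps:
$L = - \frac{1}{2}$ ($L = \frac{1}{2} \left(-1\right) = - \frac{1}{2} \approx -0.5$)
$T{\left(G \right)} = - \frac{G}{2} - \frac{1}{2 G}$ ($T{\left(G \right)} = \frac{G}{-2} - \frac{1}{2 G} = G \left(- \frac{1}{2}\right) - \frac{1}{2 G} = - \frac{G}{2} - \frac{1}{2 G}$)
$Z{\left(a,M \right)} = \frac{5}{3} + a^{2}$ ($Z{\left(a,M \right)} = a a + \frac{-1 - \left(-3\right)^{2}}{2 \left(-3\right)} = a^{2} + \frac{1}{2} \left(- \frac{1}{3}\right) \left(-1 - 9\right) = a^{2} + \frac{1}{2} \left(- \frac{1}{3}\right) \left(-10\right) = a^{2} + \frac{5}{3} = \frac{5}{3} + a^{2}$)
$y = \frac{5}{351}$ ($y = - \frac{5}{-351} = \left(-5\right) \left(- \frac{1}{351}\right) = \frac{5}{351} \approx 0.014245$)
$Z{\left(N{\left(-1 \right)},-15 \right)} y = \left(\frac{5}{3} + 4^{2}\right) \frac{5}{351} = \left(\frac{5}{3} + 16\right) \frac{5}{351} = \frac{53}{3} \cdot \frac{5}{351} = \frac{265}{1053}$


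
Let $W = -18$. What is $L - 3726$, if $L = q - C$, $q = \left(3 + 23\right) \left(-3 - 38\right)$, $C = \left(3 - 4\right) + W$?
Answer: $-4773$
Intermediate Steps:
$C = -19$ ($C = \left(3 - 4\right) - 18 = -1 - 18 = -19$)
$q = -1066$ ($q = 26 \left(-41\right) = -1066$)
$L = -1047$ ($L = -1066 - -19 = -1066 + 19 = -1047$)
$L - 3726 = -1047 - 3726 = -4773$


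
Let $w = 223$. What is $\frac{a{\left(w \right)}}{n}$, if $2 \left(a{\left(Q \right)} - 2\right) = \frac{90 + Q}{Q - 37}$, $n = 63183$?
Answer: $\frac{1057}{23504076} \approx 4.4971 \cdot 10^{-5}$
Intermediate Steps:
$a{\left(Q \right)} = 2 + \frac{90 + Q}{2 \left(-37 + Q\right)}$ ($a{\left(Q \right)} = 2 + \frac{\left(90 + Q\right) \frac{1}{Q - 37}}{2} = 2 + \frac{\left(90 + Q\right) \frac{1}{-37 + Q}}{2} = 2 + \frac{\frac{1}{-37 + Q} \left(90 + Q\right)}{2} = 2 + \frac{90 + Q}{2 \left(-37 + Q\right)}$)
$\frac{a{\left(w \right)}}{n} = \frac{\frac{1}{2} \frac{1}{-37 + 223} \left(-58 + 5 \cdot 223\right)}{63183} = \frac{-58 + 1115}{2 \cdot 186} \cdot \frac{1}{63183} = \frac{1}{2} \cdot \frac{1}{186} \cdot 1057 \cdot \frac{1}{63183} = \frac{1057}{372} \cdot \frac{1}{63183} = \frac{1057}{23504076}$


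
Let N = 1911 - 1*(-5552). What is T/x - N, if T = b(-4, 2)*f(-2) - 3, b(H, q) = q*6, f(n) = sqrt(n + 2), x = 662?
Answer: -4940509/662 ≈ -7463.0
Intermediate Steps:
f(n) = sqrt(2 + n)
N = 7463 (N = 1911 + 5552 = 7463)
b(H, q) = 6*q
T = -3 (T = (6*2)*sqrt(2 - 2) - 3 = 12*sqrt(0) - 3 = 12*0 - 3 = 0 - 3 = -3)
T/x - N = -3/662 - 1*7463 = -3*1/662 - 7463 = -3/662 - 7463 = -4940509/662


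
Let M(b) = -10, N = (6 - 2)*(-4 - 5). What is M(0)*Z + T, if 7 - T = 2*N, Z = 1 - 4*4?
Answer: 229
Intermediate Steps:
N = -36 (N = 4*(-9) = -36)
Z = -15 (Z = 1 - 16 = -15)
T = 79 (T = 7 - 2*(-36) = 7 - 1*(-72) = 7 + 72 = 79)
M(0)*Z + T = -10*(-15) + 79 = 150 + 79 = 229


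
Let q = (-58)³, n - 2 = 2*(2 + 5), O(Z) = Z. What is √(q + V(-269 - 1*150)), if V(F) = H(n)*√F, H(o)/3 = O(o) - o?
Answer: 58*I*√58 ≈ 441.71*I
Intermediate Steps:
n = 16 (n = 2 + 2*(2 + 5) = 2 + 2*7 = 2 + 14 = 16)
H(o) = 0 (H(o) = 3*(o - o) = 3*0 = 0)
V(F) = 0 (V(F) = 0*√F = 0)
q = -195112
√(q + V(-269 - 1*150)) = √(-195112 + 0) = √(-195112) = 58*I*√58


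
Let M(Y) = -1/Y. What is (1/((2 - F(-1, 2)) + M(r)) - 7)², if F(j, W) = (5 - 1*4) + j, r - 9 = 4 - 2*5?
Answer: 1024/25 ≈ 40.960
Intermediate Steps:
r = 3 (r = 9 + (4 - 2*5) = 9 + (4 - 10) = 9 - 6 = 3)
F(j, W) = 1 + j (F(j, W) = (5 - 4) + j = 1 + j)
(1/((2 - F(-1, 2)) + M(r)) - 7)² = (1/((2 - (1 - 1)) - 1/3) - 7)² = (1/((2 - 1*0) - 1*⅓) - 7)² = (1/((2 + 0) - ⅓) - 7)² = (1/(2 - ⅓) - 7)² = (1/(5/3) - 7)² = (⅗ - 7)² = (-32/5)² = 1024/25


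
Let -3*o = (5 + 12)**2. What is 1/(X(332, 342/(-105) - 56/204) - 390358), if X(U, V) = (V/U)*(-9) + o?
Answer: -148155/57847747571 ≈ -2.5611e-6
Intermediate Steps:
o = -289/3 (o = -(5 + 12)**2/3 = -1/3*17**2 = -1/3*289 = -289/3 ≈ -96.333)
X(U, V) = -289/3 - 9*V/U (X(U, V) = (V/U)*(-9) - 289/3 = -9*V/U - 289/3 = -289/3 - 9*V/U)
1/(X(332, 342/(-105) - 56/204) - 390358) = 1/((-289/3 - 9*(342/(-105) - 56/204)/332) - 390358) = 1/((-289/3 - 9*(342*(-1/105) - 56*1/204)*1/332) - 390358) = 1/((-289/3 - 9*(-114/35 - 14/51)*1/332) - 390358) = 1/((-289/3 - 9*(-6304/1785)*1/332) - 390358) = 1/((-289/3 + 4728/49385) - 390358) = 1/(-14258081/148155 - 390358) = 1/(-57847747571/148155) = -148155/57847747571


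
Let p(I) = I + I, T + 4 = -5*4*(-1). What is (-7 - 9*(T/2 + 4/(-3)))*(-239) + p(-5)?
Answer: 16003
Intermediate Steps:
T = 16 (T = -4 - 5*4*(-1) = -4 - 20*(-1) = -4 + 20 = 16)
p(I) = 2*I
(-7 - 9*(T/2 + 4/(-3)))*(-239) + p(-5) = (-7 - 9*(16/2 + 4/(-3)))*(-239) + 2*(-5) = (-7 - 9*(16*(½) + 4*(-⅓)))*(-239) - 10 = (-7 - 9*(8 - 4/3))*(-239) - 10 = (-7 - 9*20/3)*(-239) - 10 = (-7 - 60)*(-239) - 10 = -67*(-239) - 10 = 16013 - 10 = 16003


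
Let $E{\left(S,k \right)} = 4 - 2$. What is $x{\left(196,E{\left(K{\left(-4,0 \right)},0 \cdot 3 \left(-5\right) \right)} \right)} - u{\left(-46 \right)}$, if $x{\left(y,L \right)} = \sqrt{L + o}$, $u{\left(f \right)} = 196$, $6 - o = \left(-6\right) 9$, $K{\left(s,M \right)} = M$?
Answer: $-196 + \sqrt{62} \approx -188.13$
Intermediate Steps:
$o = 60$ ($o = 6 - \left(-6\right) 9 = 6 - -54 = 6 + 54 = 60$)
$E{\left(S,k \right)} = 2$ ($E{\left(S,k \right)} = 4 - 2 = 2$)
$x{\left(y,L \right)} = \sqrt{60 + L}$ ($x{\left(y,L \right)} = \sqrt{L + 60} = \sqrt{60 + L}$)
$x{\left(196,E{\left(K{\left(-4,0 \right)},0 \cdot 3 \left(-5\right) \right)} \right)} - u{\left(-46 \right)} = \sqrt{60 + 2} - 196 = \sqrt{62} - 196 = -196 + \sqrt{62}$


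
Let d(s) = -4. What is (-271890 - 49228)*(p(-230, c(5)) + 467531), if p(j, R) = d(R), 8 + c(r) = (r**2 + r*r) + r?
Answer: -150131335186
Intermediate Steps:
c(r) = -8 + r + 2*r**2 (c(r) = -8 + ((r**2 + r*r) + r) = -8 + ((r**2 + r**2) + r) = -8 + (2*r**2 + r) = -8 + (r + 2*r**2) = -8 + r + 2*r**2)
p(j, R) = -4
(-271890 - 49228)*(p(-230, c(5)) + 467531) = (-271890 - 49228)*(-4 + 467531) = -321118*467527 = -150131335186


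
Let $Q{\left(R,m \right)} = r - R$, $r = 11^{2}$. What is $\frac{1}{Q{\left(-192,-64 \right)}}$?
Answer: $\frac{1}{313} \approx 0.0031949$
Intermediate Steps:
$r = 121$
$Q{\left(R,m \right)} = 121 - R$
$\frac{1}{Q{\left(-192,-64 \right)}} = \frac{1}{121 - -192} = \frac{1}{121 + 192} = \frac{1}{313}$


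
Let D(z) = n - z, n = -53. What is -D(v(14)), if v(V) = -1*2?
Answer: 51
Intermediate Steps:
v(V) = -2
D(z) = -53 - z
-D(v(14)) = -(-53 - 1*(-2)) = -(-53 + 2) = -1*(-51) = 51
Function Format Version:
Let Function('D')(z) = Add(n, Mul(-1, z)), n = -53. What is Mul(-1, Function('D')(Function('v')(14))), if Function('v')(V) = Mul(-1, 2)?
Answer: 51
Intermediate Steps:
Function('v')(V) = -2
Function('D')(z) = Add(-53, Mul(-1, z))
Mul(-1, Function('D')(Function('v')(14))) = Mul(-1, Add(-53, Mul(-1, -2))) = Mul(-1, Add(-53, 2)) = Mul(-1, -51) = 51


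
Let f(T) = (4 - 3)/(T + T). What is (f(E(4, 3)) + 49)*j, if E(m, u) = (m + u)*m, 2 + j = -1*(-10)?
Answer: 2745/7 ≈ 392.14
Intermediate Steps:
j = 8 (j = -2 - 1*(-10) = -2 + 10 = 8)
E(m, u) = m*(m + u)
f(T) = 1/(2*T)
(f(E(4, 3)) + 49)*j = (1/(2*((4*(4 + 3)))) + 49)*8 = (1/(2*((4*7))) + 49)*8 = ((½)/28 + 49)*8 = ((½)*(1/28) + 49)*8 = (1/56 + 49)*8 = (2745/56)*8 = 2745/7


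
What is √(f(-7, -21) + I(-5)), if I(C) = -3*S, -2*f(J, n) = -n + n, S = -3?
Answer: 3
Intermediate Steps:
f(J, n) = 0 (f(J, n) = -(-n + n)/2 = -½*0 = 0)
I(C) = 9 (I(C) = -3*(-3) = 9)
√(f(-7, -21) + I(-5)) = √(0 + 9) = √9 = 3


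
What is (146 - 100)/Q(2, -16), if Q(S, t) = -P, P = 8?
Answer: -23/4 ≈ -5.7500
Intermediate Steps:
Q(S, t) = -8 (Q(S, t) = -1*8 = -8)
(146 - 100)/Q(2, -16) = (146 - 100)/(-8) = 46*(-1/8) = -23/4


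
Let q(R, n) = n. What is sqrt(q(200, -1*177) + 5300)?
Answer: sqrt(5123) ≈ 71.575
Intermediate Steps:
sqrt(q(200, -1*177) + 5300) = sqrt(-1*177 + 5300) = sqrt(-177 + 5300) = sqrt(5123)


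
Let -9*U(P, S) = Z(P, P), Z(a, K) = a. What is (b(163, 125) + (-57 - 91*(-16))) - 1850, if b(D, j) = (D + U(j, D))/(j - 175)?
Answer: -102146/225 ≈ -453.98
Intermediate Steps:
U(P, S) = -P/9
b(D, j) = (D - j/9)/(-175 + j) (b(D, j) = (D - j/9)/(j - 175) = (D - j/9)/(-175 + j))
(b(163, 125) + (-57 - 91*(-16))) - 1850 = ((163 - ⅑*125)/(-175 + 125) + (-57 - 91*(-16))) - 1850 = ((163 - 125/9)/(-50) + (-57 + 1456)) - 1850 = (-1/50*1342/9 + 1399) - 1850 = (-671/225 + 1399) - 1850 = 314104/225 - 1850 = -102146/225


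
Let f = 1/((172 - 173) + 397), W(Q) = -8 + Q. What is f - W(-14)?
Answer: 8713/396 ≈ 22.003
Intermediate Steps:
f = 1/396 (f = 1/(-1 + 397) = 1/396 ≈ 0.0025253)
f - W(-14) = 1/396 - (-8 - 14) = 1/396 - 1*(-22) = 1/396 + 22 = 8713/396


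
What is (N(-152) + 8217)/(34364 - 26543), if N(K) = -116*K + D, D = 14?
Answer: 8621/2607 ≈ 3.3069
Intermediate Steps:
N(K) = 14 - 116*K (N(K) = -116*K + 14 = 14 - 116*K)
(N(-152) + 8217)/(34364 - 26543) = ((14 - 116*(-152)) + 8217)/(34364 - 26543) = ((14 + 17632) + 8217)/7821 = (17646 + 8217)*(1/7821) = 25863*(1/7821) = 8621/2607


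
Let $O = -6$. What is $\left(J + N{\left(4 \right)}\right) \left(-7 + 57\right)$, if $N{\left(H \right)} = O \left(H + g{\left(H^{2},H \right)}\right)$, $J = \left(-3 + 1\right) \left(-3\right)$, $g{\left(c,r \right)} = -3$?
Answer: $0$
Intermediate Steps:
$J = 6$ ($J = \left(-2\right) \left(-3\right) = 6$)
$N{\left(H \right)} = 18 - 6 H$ ($N{\left(H \right)} = - 6 \left(H - 3\right) = - 6 \left(-3 + H\right) = 18 - 6 H$)
$\left(J + N{\left(4 \right)}\right) \left(-7 + 57\right) = \left(6 + \left(18 - 24\right)\right) \left(-7 + 57\right) = \left(6 + \left(18 - 24\right)\right) 50 = \left(6 - 6\right) 50 = 0 \cdot 50 = 0$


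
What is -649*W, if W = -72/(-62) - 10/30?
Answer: -49973/93 ≈ -537.34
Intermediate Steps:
W = 77/93 (W = -72*(-1/62) - 10*1/30 = 36/31 - ⅓ = 77/93 ≈ 0.82796)
-649*W = -649*77/93 = -49973/93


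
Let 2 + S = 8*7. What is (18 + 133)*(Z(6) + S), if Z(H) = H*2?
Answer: 9966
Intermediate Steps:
Z(H) = 2*H
S = 54 (S = -2 + 8*7 = -2 + 56 = 54)
(18 + 133)*(Z(6) + S) = (18 + 133)*(2*6 + 54) = 151*(12 + 54) = 151*66 = 9966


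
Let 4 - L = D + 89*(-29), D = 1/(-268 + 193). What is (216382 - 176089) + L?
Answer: 3215851/75 ≈ 42878.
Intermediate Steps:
D = -1/75 (D = 1/(-75) = -1/75 ≈ -0.013333)
L = 193876/75 (L = 4 - (-1/75 + 89*(-29)) = 4 - (-1/75 - 2581) = 4 - 1*(-193576/75) = 4 + 193576/75 = 193876/75 ≈ 2585.0)
(216382 - 176089) + L = (216382 - 176089) + 193876/75 = 40293 + 193876/75 = 3215851/75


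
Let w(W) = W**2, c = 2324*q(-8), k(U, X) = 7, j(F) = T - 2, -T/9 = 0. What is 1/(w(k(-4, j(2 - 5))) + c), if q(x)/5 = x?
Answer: -1/92911 ≈ -1.0763e-5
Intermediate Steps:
T = 0 (T = -9*0 = 0)
j(F) = -2 (j(F) = 0 - 2 = -2)
q(x) = 5*x
c = -92960 (c = 2324*(5*(-8)) = 2324*(-40) = -92960)
1/(w(k(-4, j(2 - 5))) + c) = 1/(7**2 - 92960) = 1/(49 - 92960) = 1/(-92911) = -1/92911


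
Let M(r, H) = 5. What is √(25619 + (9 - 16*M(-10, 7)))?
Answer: 2*√6387 ≈ 159.84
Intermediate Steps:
√(25619 + (9 - 16*M(-10, 7))) = √(25619 + (9 - 16*5)) = √(25619 + (9 - 80)) = √(25619 - 71) = √25548 = 2*√6387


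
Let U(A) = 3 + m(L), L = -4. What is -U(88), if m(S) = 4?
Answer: -7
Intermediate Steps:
U(A) = 7 (U(A) = 3 + 4 = 7)
-U(88) = -1*7 = -7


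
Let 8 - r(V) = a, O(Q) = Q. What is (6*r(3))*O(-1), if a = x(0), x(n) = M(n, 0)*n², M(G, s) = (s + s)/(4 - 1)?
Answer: -48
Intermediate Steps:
M(G, s) = 2*s/3 (M(G, s) = (2*s)/3 = 2*s/3)
x(n) = 0 (x(n) = ((⅔)*0)*n² = 0*n² = 0)
a = 0
r(V) = 8 (r(V) = 8 - 1*0 = 8 + 0 = 8)
(6*r(3))*O(-1) = (6*8)*(-1) = 48*(-1) = -48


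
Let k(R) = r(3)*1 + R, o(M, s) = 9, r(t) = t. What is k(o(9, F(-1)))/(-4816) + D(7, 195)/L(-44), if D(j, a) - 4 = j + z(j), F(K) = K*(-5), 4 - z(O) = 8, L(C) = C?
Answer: -535/3311 ≈ -0.16158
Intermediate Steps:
z(O) = -4 (z(O) = 4 - 1*8 = 4 - 8 = -4)
F(K) = -5*K
k(R) = 3 + R (k(R) = 3*1 + R = 3 + R)
D(j, a) = j (D(j, a) = 4 + (j - 4) = 4 + (-4 + j) = j)
k(o(9, F(-1)))/(-4816) + D(7, 195)/L(-44) = (3 + 9)/(-4816) + 7/(-44) = 12*(-1/4816) + 7*(-1/44) = -3/1204 - 7/44 = -535/3311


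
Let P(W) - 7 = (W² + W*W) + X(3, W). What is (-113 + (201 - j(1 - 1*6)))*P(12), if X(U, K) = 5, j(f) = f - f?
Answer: 26400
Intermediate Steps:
j(f) = 0
P(W) = 12 + 2*W² (P(W) = 7 + ((W² + W*W) + 5) = 7 + ((W² + W²) + 5) = 7 + (2*W² + 5) = 7 + (5 + 2*W²) = 12 + 2*W²)
(-113 + (201 - j(1 - 1*6)))*P(12) = (-113 + (201 - 1*0))*(12 + 2*12²) = (-113 + (201 + 0))*(12 + 2*144) = (-113 + 201)*(12 + 288) = 88*300 = 26400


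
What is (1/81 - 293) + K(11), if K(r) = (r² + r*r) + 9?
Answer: -3401/81 ≈ -41.988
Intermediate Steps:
K(r) = 9 + 2*r² (K(r) = (r² + r²) + 9 = 2*r² + 9 = 9 + 2*r²)
(1/81 - 293) + K(11) = (1/81 - 293) + (9 + 2*11²) = (1/81 - 293) + (9 + 2*121) = -23732/81 + (9 + 242) = -23732/81 + 251 = -3401/81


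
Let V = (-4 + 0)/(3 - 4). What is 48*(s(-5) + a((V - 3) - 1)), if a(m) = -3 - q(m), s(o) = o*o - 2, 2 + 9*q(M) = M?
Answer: 2912/3 ≈ 970.67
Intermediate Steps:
q(M) = -2/9 + M/9
V = 4 (V = -4/(-1) = -4*(-1) = 4)
s(o) = -2 + o² (s(o) = o² - 2 = -2 + o²)
a(m) = -25/9 - m/9 (a(m) = -3 - (-2/9 + m/9) = -3 + (2/9 - m/9) = -25/9 - m/9)
48*(s(-5) + a((V - 3) - 1)) = 48*((-2 + (-5)²) + (-25/9 - ((4 - 3) - 1)/9)) = 48*((-2 + 25) + (-25/9 - (1 - 1)/9)) = 48*(23 + (-25/9 - ⅑*0)) = 48*(23 + (-25/9 + 0)) = 48*(23 - 25/9) = 48*(182/9) = 2912/3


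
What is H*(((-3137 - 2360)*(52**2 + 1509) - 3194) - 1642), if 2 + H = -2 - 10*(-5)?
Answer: -1065530062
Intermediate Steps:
H = 46 (H = -2 + (-2 - 10*(-5)) = -2 + (-2 + 50) = -2 + 48 = 46)
H*(((-3137 - 2360)*(52**2 + 1509) - 3194) - 1642) = 46*(((-3137 - 2360)*(52**2 + 1509) - 3194) - 1642) = 46*((-5497*(2704 + 1509) - 3194) - 1642) = 46*((-5497*4213 - 3194) - 1642) = 46*((-23158861 - 3194) - 1642) = 46*(-23162055 - 1642) = 46*(-23163697) = -1065530062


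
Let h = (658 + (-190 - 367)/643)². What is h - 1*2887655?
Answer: -1015360555726/413449 ≈ -2.4558e+6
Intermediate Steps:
h = 178537516369/413449 (h = (658 - 557*1/643)² = (658 - 557/643)² = (422537/643)² = 178537516369/413449 ≈ 4.3183e+5)
h - 1*2887655 = 178537516369/413449 - 1*2887655 = 178537516369/413449 - 2887655 = -1015360555726/413449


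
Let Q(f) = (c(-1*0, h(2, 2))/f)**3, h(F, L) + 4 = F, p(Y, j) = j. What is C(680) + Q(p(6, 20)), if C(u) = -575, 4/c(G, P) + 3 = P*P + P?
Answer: -71876/125 ≈ -575.01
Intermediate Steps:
h(F, L) = -4 + F
c(G, P) = 4/(-3 + P + P**2) (c(G, P) = 4/(-3 + (P*P + P)) = 4/(-3 + (P**2 + P)) = 4/(-3 + (P + P**2)) = 4/(-3 + P + P**2))
Q(f) = -64/f**3 (Q(f) = ((4/(-3 + (-4 + 2) + (-4 + 2)**2))/f)**3 = ((4/(-3 - 2 + (-2)**2))/f)**3 = ((4/(-3 - 2 + 4))/f)**3 = ((4/(-1))/f)**3 = ((4*(-1))/f)**3 = (-4/f)**3 = -64/f**3)
C(680) + Q(p(6, 20)) = -575 - 64/20**3 = -575 - 64*1/8000 = -575 - 1/125 = -71876/125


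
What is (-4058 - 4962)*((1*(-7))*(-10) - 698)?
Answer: 5664560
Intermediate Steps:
(-4058 - 4962)*((1*(-7))*(-10) - 698) = -9020*(-7*(-10) - 698) = -9020*(70 - 698) = -9020*(-628) = 5664560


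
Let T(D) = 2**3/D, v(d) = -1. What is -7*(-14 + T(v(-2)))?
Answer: 154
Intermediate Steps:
T(D) = 8/D
-7*(-14 + T(v(-2))) = -7*(-14 + 8/(-1)) = -7*(-14 + 8*(-1)) = -7*(-14 - 8) = -7*(-22) = 154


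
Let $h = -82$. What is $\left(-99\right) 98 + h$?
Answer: $-9784$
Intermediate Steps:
$\left(-99\right) 98 + h = \left(-99\right) 98 - 82 = -9702 - 82 = -9784$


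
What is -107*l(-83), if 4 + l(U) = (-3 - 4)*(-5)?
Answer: -3317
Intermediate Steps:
l(U) = 31 (l(U) = -4 + (-3 - 4)*(-5) = -4 - 7*(-5) = -4 + 35 = 31)
-107*l(-83) = -107*31 = -3317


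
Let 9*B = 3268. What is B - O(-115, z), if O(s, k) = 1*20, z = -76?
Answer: 3088/9 ≈ 343.11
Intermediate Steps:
B = 3268/9 (B = (⅑)*3268 = 3268/9 ≈ 363.11)
O(s, k) = 20
B - O(-115, z) = 3268/9 - 1*20 = 3268/9 - 20 = 3088/9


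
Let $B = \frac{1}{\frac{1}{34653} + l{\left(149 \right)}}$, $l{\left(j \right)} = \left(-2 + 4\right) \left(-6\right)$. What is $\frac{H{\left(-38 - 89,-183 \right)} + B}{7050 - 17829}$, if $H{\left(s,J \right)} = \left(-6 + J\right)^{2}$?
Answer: $- \frac{4951335794}{1494095155} \approx -3.3139$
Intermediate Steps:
$l{\left(j \right)} = -12$ ($l{\left(j \right)} = 2 \left(-6\right) = -12$)
$B = - \frac{34653}{415835}$ ($B = \frac{1}{\frac{1}{34653} - 12} = \frac{1}{- \frac{415835}{34653}} = - \frac{34653}{415835} \approx -0.083333$)
$\frac{H{\left(-38 - 89,-183 \right)} + B}{7050 - 17829} = \frac{\left(-6 - 183\right)^{2} - \frac{34653}{415835}}{7050 - 17829} = \frac{\left(-189\right)^{2} - \frac{34653}{415835}}{-10779} = \left(35721 - \frac{34653}{415835}\right) \left(- \frac{1}{10779}\right) = \frac{14854007382}{415835} \left(- \frac{1}{10779}\right) = - \frac{4951335794}{1494095155}$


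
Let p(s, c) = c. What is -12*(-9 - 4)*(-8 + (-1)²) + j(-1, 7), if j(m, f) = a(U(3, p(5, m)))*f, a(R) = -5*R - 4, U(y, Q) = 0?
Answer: -1120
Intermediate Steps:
a(R) = -4 - 5*R
j(m, f) = -4*f (j(m, f) = (-4 - 5*0)*f = (-4 + 0)*f = -4*f)
-12*(-9 - 4)*(-8 + (-1)²) + j(-1, 7) = -12*(-9 - 4)*(-8 + (-1)²) - 4*7 = -(-156)*(-8 + 1) - 28 = -(-156)*(-7) - 28 = -12*91 - 28 = -1092 - 28 = -1120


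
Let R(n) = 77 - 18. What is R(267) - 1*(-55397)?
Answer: 55456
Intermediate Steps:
R(n) = 59
R(267) - 1*(-55397) = 59 - 1*(-55397) = 59 + 55397 = 55456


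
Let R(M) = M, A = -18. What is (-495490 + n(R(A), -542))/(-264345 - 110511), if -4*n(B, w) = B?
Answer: 990971/749712 ≈ 1.3218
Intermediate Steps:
n(B, w) = -B/4
(-495490 + n(R(A), -542))/(-264345 - 110511) = (-495490 - 1/4*(-18))/(-264345 - 110511) = (-495490 + 9/2)/(-374856) = -990971/2*(-1/374856) = 990971/749712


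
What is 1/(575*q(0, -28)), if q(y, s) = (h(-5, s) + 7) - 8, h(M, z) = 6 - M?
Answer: 1/5750 ≈ 0.00017391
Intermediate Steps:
q(y, s) = 10 (q(y, s) = ((6 - 1*(-5)) + 7) - 8 = ((6 + 5) + 7) - 8 = (11 + 7) - 8 = 18 - 8 = 10)
1/(575*q(0, -28)) = 1/(575*10) = 1/5750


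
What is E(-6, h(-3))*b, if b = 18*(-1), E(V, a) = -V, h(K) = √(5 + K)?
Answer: -108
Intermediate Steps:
b = -18
E(-6, h(-3))*b = -1*(-6)*(-18) = 6*(-18) = -108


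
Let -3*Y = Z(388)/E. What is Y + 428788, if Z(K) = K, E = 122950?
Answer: 79079226706/184425 ≈ 4.2879e+5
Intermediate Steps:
Y = -194/184425 (Y = -388/(3*122950) = -⅓*194/61475 = -194/184425 ≈ -0.0010519)
Y + 428788 = -194/184425 + 428788 = 79079226706/184425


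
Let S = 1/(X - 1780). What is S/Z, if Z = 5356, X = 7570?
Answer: 1/31011240 ≈ 3.2246e-8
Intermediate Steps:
S = 1/5790 (S = 1/(7570 - 1780) = 1/5790 ≈ 0.00017271)
S/Z = (1/5790)/5356 = (1/5790)*(1/5356) = 1/31011240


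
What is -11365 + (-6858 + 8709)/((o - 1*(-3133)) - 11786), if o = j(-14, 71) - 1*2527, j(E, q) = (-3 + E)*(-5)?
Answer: -126096526/11095 ≈ -11365.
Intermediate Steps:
j(E, q) = 15 - 5*E
o = -2442 (o = (15 - 5*(-14)) - 1*2527 = (15 + 70) - 2527 = 85 - 2527 = -2442)
-11365 + (-6858 + 8709)/((o - 1*(-3133)) - 11786) = -11365 + (-6858 + 8709)/((-2442 - 1*(-3133)) - 11786) = -11365 + 1851/((-2442 + 3133) - 11786) = -11365 + 1851/(691 - 11786) = -11365 + 1851/(-11095) = -11365 + 1851*(-1/11095) = -11365 - 1851/11095 = -126096526/11095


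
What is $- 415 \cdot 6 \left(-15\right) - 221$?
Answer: $37129$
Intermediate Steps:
$- 415 \cdot 6 \left(-15\right) - 221 = \left(-415\right) \left(-90\right) - 221 = 37350 - 221 = 37129$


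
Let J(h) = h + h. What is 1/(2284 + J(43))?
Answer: 1/2370 ≈ 0.00042194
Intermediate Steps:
J(h) = 2*h
1/(2284 + J(43)) = 1/(2284 + 2*43) = 1/(2284 + 86) = 1/2370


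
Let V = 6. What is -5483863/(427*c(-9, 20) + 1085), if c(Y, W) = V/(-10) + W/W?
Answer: -3917045/897 ≈ -4366.8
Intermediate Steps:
c(Y, W) = 2/5 (c(Y, W) = 6/(-10) + W/W = 6*(-1/10) + 1 = -3/5 + 1 = 2/5)
-5483863/(427*c(-9, 20) + 1085) = -5483863/(427*(2/5) + 1085) = -5483863/(854/5 + 1085) = -5483863/6279/5 = -5483863*5/6279 = -3917045/897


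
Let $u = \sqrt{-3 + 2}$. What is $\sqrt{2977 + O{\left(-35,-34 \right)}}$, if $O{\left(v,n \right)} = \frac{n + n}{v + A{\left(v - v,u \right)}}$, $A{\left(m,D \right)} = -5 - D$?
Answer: $\frac{\sqrt{7635004097 - 108868 i}}{1601} \approx 54.577 - 0.00038911 i$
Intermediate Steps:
$u = i$ ($u = \sqrt{-1} = i \approx 1.0 i$)
$O{\left(v,n \right)} = \frac{2 n}{-5 + v - i}$ ($O{\left(v,n \right)} = \frac{n + n}{v - \left(5 + i\right)} = \frac{2 n}{-5 + v - i}$)
$\sqrt{2977 + O{\left(-35,-34 \right)}} = \sqrt{2977 + 2 \left(-34\right) \frac{1}{-5 - 35 - i}} = \sqrt{2977 + 2 \left(-34\right) \frac{1}{-40 - i}} = \sqrt{2977 + 2 \left(-34\right) \frac{-40 + i}{1601}} = \sqrt{2977 + \left(\frac{2720}{1601} - \frac{68 i}{1601}\right)} = \sqrt{\frac{4768897}{1601} - \frac{68 i}{1601}}$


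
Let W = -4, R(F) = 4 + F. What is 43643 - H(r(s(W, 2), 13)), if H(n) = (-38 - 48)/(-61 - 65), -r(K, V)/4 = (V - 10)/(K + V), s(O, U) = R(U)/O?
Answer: 2749466/63 ≈ 43642.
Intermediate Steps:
s(O, U) = (4 + U)/O
r(K, V) = -4*(-10 + V)/(K + V) (r(K, V) = -4*(V - 10)/(K + V) = -4*(-10 + V)/(K + V))
H(n) = 43/63 (H(n) = -86/(-126) = -86*(-1/126) = 43/63)
43643 - H(r(s(W, 2), 13)) = 43643 - 1*43/63 = 43643 - 43/63 = 2749466/63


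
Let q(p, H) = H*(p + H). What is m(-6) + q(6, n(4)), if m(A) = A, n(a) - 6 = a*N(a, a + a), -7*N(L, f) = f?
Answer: 226/49 ≈ 4.6122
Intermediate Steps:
N(L, f) = -f/7
n(a) = 6 - 2*a²/7 (n(a) = 6 + a*(-(a + a)/7) = 6 + a*(-2*a/7) = 6 - 2*a²/7)
q(p, H) = H*(H + p)
m(-6) + q(6, n(4)) = -6 + (6 - 2/7*4²)*((6 - 2/7*4²) + 6) = -6 + (6 - 2/7*16)*((6 - 2/7*16) + 6) = -6 + (6 - 32/7)*((6 - 32/7) + 6) = -6 + 10*(10/7 + 6)/7 = -6 + (10/7)*(52/7) = -6 + 520/49 = 226/49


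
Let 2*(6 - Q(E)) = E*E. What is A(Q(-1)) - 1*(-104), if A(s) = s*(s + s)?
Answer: 329/2 ≈ 164.50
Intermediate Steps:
Q(E) = 6 - E²/2 (Q(E) = 6 - E*E/2 = 6 - E²/2)
A(s) = 2*s² (A(s) = s*(2*s) = 2*s²)
A(Q(-1)) - 1*(-104) = 2*(6 - ½*(-1)²)² - 1*(-104) = 2*(6 - ½*1)² + 104 = 2*(6 - ½)² + 104 = 2*(11/2)² + 104 = 2*(121/4) + 104 = 121/2 + 104 = 329/2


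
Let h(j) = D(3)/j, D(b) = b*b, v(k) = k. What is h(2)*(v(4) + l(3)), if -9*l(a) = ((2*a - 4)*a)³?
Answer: -90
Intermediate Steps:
D(b) = b²
h(j) = 9/j (h(j) = 3²/j = 9/j)
l(a) = -a³*(-4 + 2*a)³/9 (l(a) = -a³*(2*a - 4)³/9 = -a³*(-4 + 2*a)³/9)
h(2)*(v(4) + l(3)) = (9/2)*(4 - 8/9*3³*(-2 + 3)³) = (9*(½))*(4 - 8/9*27*1³) = 9*(4 - 8/9*27*1)/2 = 9*(4 - 24)/2 = (9/2)*(-20) = -90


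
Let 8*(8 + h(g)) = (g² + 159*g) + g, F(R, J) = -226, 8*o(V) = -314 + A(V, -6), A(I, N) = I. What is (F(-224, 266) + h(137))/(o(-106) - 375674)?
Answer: -38817/3005812 ≈ -0.012914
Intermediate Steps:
o(V) = -157/4 + V/8 (o(V) = (-314 + V)/8 = -157/4 + V/8)
h(g) = -8 + 20*g + g²/8 (h(g) = -8 + ((g² + 159*g) + g)/8 = -8 + (g² + 160*g)/8 = -8 + (20*g + g²/8) = -8 + 20*g + g²/8)
(F(-224, 266) + h(137))/(o(-106) - 375674) = (-226 + (-8 + 20*137 + (⅛)*137²))/((-157/4 + (⅛)*(-106)) - 375674) = (-226 + (-8 + 2740 + (⅛)*18769))/((-157/4 - 53/4) - 375674) = (-226 + (-8 + 2740 + 18769/8))/(-105/2 - 375674) = (-226 + 40625/8)/(-751453/2) = (38817/8)*(-2/751453) = -38817/3005812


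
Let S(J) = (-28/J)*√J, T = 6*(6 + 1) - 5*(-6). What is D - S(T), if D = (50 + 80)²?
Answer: 16900 + 7*√2/3 ≈ 16903.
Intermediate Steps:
D = 16900 (D = 130² = 16900)
T = 72 (T = 6*7 + 30 = 42 + 30 = 72)
S(J) = -28/√J
D - S(T) = 16900 - (-28)/√72 = 16900 - (-28)*√2/12 = 16900 - (-7)*√2/3 = 16900 + 7*√2/3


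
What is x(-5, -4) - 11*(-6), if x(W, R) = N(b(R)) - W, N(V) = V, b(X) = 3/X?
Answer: 281/4 ≈ 70.250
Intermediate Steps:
x(W, R) = -W + 3/R (x(W, R) = 3/R - W = -W + 3/R)
x(-5, -4) - 11*(-6) = (-1*(-5) + 3/(-4)) - 11*(-6) = (5 + 3*(-¼)) + 66 = (5 - ¾) + 66 = 17/4 + 66 = 281/4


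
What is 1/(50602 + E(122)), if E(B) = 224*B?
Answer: 1/77930 ≈ 1.2832e-5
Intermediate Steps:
1/(50602 + E(122)) = 1/(50602 + 224*122) = 1/(50602 + 27328) = 1/77930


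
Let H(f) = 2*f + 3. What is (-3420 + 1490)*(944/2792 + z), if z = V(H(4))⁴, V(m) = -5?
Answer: -421208990/349 ≈ -1.2069e+6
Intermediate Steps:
H(f) = 3 + 2*f
z = 625 (z = (-5)⁴ = 625)
(-3420 + 1490)*(944/2792 + z) = (-3420 + 1490)*(944/2792 + 625) = -1930*(944*(1/2792) + 625) = -1930*(118/349 + 625) = -1930*218243/349 = -421208990/349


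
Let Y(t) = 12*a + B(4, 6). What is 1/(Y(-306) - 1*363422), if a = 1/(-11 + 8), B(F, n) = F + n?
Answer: -1/363416 ≈ -2.7517e-6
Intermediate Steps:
a = -1/3 (a = 1/(-3) = -1/3 ≈ -0.33333)
Y(t) = 6 (Y(t) = 12*(-1/3) + (4 + 6) = -4 + 10 = 6)
1/(Y(-306) - 1*363422) = 1/(6 - 1*363422) = 1/(6 - 363422) = 1/(-363416) = -1/363416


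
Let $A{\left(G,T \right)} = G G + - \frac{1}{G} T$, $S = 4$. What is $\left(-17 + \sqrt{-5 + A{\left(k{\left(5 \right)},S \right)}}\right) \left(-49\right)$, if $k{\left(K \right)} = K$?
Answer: $833 - \frac{196 \sqrt{30}}{5} \approx 618.29$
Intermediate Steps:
$A{\left(G,T \right)} = G^{2} - \frac{T}{G}$
$\left(-17 + \sqrt{-5 + A{\left(k{\left(5 \right)},S \right)}}\right) \left(-49\right) = \left(-17 + \sqrt{-5 + \frac{5^{3} - 4}{5}}\right) \left(-49\right) = \left(-17 + \sqrt{-5 + \frac{125 - 4}{5}}\right) \left(-49\right) = \left(-17 + \sqrt{-5 + \frac{1}{5} \cdot 121}\right) \left(-49\right) = \left(-17 + \sqrt{-5 + \frac{121}{5}}\right) \left(-49\right) = \left(-17 + \sqrt{\frac{96}{5}}\right) \left(-49\right) = \left(-17 + \frac{4 \sqrt{30}}{5}\right) \left(-49\right) = 833 - \frac{196 \sqrt{30}}{5}$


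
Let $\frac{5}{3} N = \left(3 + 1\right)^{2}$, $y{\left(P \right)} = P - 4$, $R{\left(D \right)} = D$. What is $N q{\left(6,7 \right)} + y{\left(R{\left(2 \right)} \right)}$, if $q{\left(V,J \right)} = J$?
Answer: $\frac{326}{5} \approx 65.2$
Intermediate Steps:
$y{\left(P \right)} = -4 + P$
$N = \frac{48}{5}$ ($N = \frac{3 \left(3 + 1\right)^{2}}{5} = \frac{3 \cdot 4^{2}}{5} = \frac{3}{5} \cdot 16 = \frac{48}{5} \approx 9.6$)
$N q{\left(6,7 \right)} + y{\left(R{\left(2 \right)} \right)} = \frac{48}{5} \cdot 7 + \left(-4 + 2\right) = \frac{336}{5} - 2 = \frac{326}{5}$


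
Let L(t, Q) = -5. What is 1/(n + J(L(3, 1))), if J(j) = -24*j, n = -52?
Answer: 1/68 ≈ 0.014706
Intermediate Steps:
1/(n + J(L(3, 1))) = 1/(-52 - 24*(-5)) = 1/(-52 + 120) = 1/68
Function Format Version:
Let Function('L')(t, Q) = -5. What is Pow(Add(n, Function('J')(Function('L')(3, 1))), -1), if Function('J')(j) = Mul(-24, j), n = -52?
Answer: Rational(1, 68) ≈ 0.014706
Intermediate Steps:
Pow(Add(n, Function('J')(Function('L')(3, 1))), -1) = Pow(Add(-52, Mul(-24, -5)), -1) = Pow(Add(-52, 120), -1) = Pow(68, -1) = Rational(1, 68)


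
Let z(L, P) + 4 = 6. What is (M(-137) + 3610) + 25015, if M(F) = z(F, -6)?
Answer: 28627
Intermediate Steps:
z(L, P) = 2 (z(L, P) = -4 + 6 = 2)
M(F) = 2
(M(-137) + 3610) + 25015 = (2 + 3610) + 25015 = 3612 + 25015 = 28627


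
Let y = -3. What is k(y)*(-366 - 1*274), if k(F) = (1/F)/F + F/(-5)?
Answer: -4096/9 ≈ -455.11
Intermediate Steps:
k(F) = F**(-2) - F/5 (k(F) = 1/(F*F) + F*(-1/5) = F**(-2) - F/5)
k(y)*(-366 - 1*274) = ((-3)**(-2) - 1/5*(-3))*(-366 - 1*274) = (1/9 + 3/5)*(-366 - 274) = (32/45)*(-640) = -4096/9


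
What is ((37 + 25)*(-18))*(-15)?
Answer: 16740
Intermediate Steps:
((37 + 25)*(-18))*(-15) = (62*(-18))*(-15) = -1116*(-15) = 16740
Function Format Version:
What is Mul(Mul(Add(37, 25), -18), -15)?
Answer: 16740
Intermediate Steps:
Mul(Mul(Add(37, 25), -18), -15) = Mul(Mul(62, -18), -15) = Mul(-1116, -15) = 16740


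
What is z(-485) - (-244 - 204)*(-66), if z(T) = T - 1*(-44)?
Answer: -30009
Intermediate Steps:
z(T) = 44 + T (z(T) = T + 44 = 44 + T)
z(-485) - (-244 - 204)*(-66) = (44 - 485) - (-244 - 204)*(-66) = -441 - (-448)*(-66) = -441 - 1*29568 = -441 - 29568 = -30009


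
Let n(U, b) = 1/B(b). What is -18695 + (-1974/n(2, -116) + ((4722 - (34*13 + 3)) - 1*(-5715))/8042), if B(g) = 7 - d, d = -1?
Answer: -138667231/4021 ≈ -34486.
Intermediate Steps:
B(g) = 8 (B(g) = 7 - 1*(-1) = 7 + 1 = 8)
n(U, b) = ⅛ (n(U, b) = 1/8 = ⅛)
-18695 + (-1974/n(2, -116) + ((4722 - (34*13 + 3)) - 1*(-5715))/8042) = -18695 + (-1974/⅛ + ((4722 - (34*13 + 3)) - 1*(-5715))/8042) = -18695 + (-1974*8 + ((4722 - (442 + 3)) + 5715)*(1/8042)) = -18695 + (-15792 + ((4722 - 1*445) + 5715)*(1/8042)) = -18695 + (-15792 + ((4722 - 445) + 5715)*(1/8042)) = -18695 + (-15792 + (4277 + 5715)*(1/8042)) = -18695 + (-15792 + 9992*(1/8042)) = -18695 + (-15792 + 4996/4021) = -18695 - 63494636/4021 = -138667231/4021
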